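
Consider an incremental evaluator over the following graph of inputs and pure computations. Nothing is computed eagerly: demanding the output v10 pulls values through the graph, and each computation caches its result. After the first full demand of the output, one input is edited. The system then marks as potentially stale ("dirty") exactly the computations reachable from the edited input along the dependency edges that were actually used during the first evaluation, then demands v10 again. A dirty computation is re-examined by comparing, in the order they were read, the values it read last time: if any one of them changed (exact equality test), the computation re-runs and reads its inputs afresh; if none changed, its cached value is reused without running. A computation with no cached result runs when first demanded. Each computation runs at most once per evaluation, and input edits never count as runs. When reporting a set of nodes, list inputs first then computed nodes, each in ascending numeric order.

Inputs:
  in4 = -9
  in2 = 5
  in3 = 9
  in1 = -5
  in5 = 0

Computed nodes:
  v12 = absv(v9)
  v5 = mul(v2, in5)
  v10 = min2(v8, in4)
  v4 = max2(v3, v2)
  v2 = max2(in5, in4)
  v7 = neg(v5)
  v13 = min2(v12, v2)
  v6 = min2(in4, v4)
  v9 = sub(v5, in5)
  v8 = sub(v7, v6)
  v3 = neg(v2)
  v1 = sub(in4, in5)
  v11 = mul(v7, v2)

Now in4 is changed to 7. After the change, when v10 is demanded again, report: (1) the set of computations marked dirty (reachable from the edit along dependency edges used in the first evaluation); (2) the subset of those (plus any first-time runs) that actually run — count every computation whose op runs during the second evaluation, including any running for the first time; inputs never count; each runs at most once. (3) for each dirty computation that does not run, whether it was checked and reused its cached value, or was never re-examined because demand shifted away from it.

Initial pass — values computed on the first demand:
  v2 = max2(0, -9) = 0
  v3 = neg(0) = 0
  v4 = max2(0, 0) = 0
  v5 = mul(0, 0) = 0
  v6 = min2(-9, 0) = -9
  v7 = neg(0) = 0
  v8 = sub(0, -9) = 9
  v10 = min2(9, -9) = -9

Second demand — change propagation:
  v2: re-runs because in4 -9->7; new result 7.
  v3: re-runs because v2 0->7; new result -7.
  v4: re-runs because v3 0->-7; v2 0->7; new result 7.
  v5: re-runs because v2 0->7; new result 0 (unchanged).
  v6: re-runs because in4 -9->7; v4 0->7; new result 7.
  v7: re-examined; everything it read last time is the same (v5 unchanged) — cache 0 kept, no run.
  v8: re-runs because v6 -9->7; new result -7.
  v10: re-runs because v8 9->-7; in4 -9->7; new result -7.

The important point: at v7 every value read last time is unchanged, so the dirty flag clears without a run.

Dirty set: v2, v3, v4, v5, v6, v7, v8, v10.
Run set: v2, v3, v4, v5, v6, v8, v10 (7 run).
Re-examined without running (cache reused): v7.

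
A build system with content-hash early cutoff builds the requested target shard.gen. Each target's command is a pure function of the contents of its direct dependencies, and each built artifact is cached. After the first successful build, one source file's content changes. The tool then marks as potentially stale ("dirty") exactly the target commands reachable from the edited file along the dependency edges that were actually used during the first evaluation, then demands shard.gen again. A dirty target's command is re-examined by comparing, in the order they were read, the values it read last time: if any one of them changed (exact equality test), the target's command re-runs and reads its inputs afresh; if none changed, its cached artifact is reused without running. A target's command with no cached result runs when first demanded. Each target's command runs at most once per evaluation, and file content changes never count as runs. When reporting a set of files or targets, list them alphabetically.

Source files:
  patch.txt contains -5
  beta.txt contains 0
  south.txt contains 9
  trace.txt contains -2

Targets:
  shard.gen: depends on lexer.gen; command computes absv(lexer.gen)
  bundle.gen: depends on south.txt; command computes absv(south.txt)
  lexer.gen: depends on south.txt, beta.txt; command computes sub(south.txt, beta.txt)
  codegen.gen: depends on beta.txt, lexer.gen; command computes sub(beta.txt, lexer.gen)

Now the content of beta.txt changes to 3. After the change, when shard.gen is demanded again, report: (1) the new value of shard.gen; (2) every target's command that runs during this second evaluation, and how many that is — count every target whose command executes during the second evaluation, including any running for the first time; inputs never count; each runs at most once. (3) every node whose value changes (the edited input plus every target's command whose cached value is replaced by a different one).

New value of shard.gen: 6.
Target commands that run: lexer.gen, shard.gen — 2 in total.
Values that change: beta.txt, lexer.gen, shard.gen.

First evaluation (everything demanded from the output):
  lexer.gen = sub(9, 0) = 9
  shard.gen = absv(9) = 9

Propagation after the edit:
  lexer.gen: runs — beta.txt 0->3; result 6.
  shard.gen: runs — lexer.gen 9->6; result 6.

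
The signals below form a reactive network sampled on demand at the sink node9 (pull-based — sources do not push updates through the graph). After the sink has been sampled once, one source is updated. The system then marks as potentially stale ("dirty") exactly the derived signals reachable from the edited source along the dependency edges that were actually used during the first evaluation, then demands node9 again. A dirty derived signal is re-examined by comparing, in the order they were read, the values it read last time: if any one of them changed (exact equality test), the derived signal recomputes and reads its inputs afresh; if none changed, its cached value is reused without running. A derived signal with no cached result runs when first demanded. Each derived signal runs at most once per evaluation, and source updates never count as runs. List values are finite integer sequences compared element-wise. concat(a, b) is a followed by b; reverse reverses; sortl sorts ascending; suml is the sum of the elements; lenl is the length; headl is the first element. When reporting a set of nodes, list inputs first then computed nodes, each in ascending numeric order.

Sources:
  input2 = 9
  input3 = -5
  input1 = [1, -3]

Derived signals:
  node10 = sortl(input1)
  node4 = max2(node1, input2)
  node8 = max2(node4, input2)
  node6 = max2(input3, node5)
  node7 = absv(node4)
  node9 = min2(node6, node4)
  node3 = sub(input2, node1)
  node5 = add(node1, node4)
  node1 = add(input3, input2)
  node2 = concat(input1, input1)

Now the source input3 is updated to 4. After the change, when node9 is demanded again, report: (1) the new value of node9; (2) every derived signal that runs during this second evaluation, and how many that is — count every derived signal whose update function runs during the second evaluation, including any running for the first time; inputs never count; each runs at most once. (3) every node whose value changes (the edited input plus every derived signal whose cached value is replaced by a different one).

node9 now evaluates to 13.
Run set: node1, node4, node5, node6, node9 (5 run).
Changed values: input3, node1, node4, node5, node6, node9.

Initial pass — values computed on the first demand:
  node1 = add(-5, 9) = 4
  node4 = max2(4, 9) = 9
  node5 = add(4, 9) = 13
  node6 = max2(-5, 13) = 13
  node9 = min2(13, 9) = 9

Second demand — change propagation:
  node1: re-runs because input3 -5->4; new result 13.
  node4: re-runs because node1 4->13; new result 13.
  node5: re-runs because node1 4->13; node4 9->13; new result 26.
  node6: re-runs because input3 -5->4; node5 13->26; new result 26.
  node9: re-runs because node6 13->26; node4 9->13; new result 13.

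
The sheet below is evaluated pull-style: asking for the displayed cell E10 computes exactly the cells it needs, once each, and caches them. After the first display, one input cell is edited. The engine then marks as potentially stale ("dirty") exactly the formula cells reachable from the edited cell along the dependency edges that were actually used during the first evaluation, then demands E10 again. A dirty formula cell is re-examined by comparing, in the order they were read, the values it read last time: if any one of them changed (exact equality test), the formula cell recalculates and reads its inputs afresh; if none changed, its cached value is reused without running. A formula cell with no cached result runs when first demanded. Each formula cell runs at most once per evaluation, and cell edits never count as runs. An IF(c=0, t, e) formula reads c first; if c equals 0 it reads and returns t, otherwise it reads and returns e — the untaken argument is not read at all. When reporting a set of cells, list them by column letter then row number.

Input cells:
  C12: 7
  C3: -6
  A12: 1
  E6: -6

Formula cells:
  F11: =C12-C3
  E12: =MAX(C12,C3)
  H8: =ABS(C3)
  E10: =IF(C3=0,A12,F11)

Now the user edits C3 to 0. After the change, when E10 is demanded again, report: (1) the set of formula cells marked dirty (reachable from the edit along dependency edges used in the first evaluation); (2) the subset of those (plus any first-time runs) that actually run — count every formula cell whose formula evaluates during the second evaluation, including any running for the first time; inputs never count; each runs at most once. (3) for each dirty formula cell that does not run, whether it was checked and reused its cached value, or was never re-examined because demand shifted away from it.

The edit dirties: E10, F11.
1 formula cells run: E10.
Unvisited dirty nodes (no longer demanded): F11.
Note the branch switch — demand abandons F11, which is never re-examined.

First demand of the output computes:
  F11 = 7 - -6 = 13
  E10 = IF(C3=0: C3=-6 -> else branch F11) = 13

After the edit, cleaning proceeds:
  F11: stays stale; no demand reaches it after the flip.
  E10: a read changed (C3 -6->0) — executes, giving 1.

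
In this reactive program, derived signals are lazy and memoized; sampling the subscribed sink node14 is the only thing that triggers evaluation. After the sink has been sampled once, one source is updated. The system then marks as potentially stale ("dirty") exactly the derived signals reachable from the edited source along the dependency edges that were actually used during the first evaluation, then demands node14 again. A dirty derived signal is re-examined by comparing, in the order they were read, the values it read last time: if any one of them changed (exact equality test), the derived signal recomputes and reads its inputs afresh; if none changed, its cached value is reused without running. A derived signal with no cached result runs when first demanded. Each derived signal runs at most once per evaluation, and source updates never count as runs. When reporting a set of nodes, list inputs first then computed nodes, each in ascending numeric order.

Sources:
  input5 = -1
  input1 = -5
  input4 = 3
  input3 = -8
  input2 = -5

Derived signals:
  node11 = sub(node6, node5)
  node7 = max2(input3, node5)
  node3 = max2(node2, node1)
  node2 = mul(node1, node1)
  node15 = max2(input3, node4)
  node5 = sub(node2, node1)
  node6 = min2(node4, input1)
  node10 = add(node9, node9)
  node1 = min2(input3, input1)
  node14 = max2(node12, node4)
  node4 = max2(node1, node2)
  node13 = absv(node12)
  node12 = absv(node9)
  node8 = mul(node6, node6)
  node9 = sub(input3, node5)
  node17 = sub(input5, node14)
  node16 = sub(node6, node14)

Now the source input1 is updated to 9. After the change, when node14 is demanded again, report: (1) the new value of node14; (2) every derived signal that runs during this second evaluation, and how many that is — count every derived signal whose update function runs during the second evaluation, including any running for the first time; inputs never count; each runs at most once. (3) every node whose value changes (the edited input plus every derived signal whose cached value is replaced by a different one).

First demand of the output computes:
  node1 = min2(-8, -5) = -8
  node2 = mul(-8, -8) = 64
  node4 = max2(-8, 64) = 64
  node5 = sub(64, -8) = 72
  node9 = sub(-8, 72) = -80
  node12 = absv(-80) = 80
  node14 = max2(80, 64) = 80

After the edit, cleaning proceeds:
  node1: a read changed (input1 -5->9) — executes, giving -8 — identical to its old value.
  node2: dirty, but its reads are unchanged (node1 unchanged, node1 unchanged); cached 64 stands.
  node4: dirty, but its reads are unchanged (node1 unchanged, node2 unchanged); cached 64 stands.
  node5: dirty, but its reads are unchanged (node2 unchanged, node1 unchanged); cached 72 stands.
  node9: dirty, but its reads are unchanged (input3 unchanged, node5 unchanged); cached -80 stands.
  node12: dirty, but its reads are unchanged (node9 unchanged); cached 80 stands.
  node14: dirty, but its reads are unchanged (node12 unchanged, node4 unchanged); cached 80 stands.

Note the absorption at node1: it re-runs yet its value is the same, leaving the output's value untouched.

Demanding node14 again yields 80.
1 derived signals run: node1.
The nodes whose values change: input1.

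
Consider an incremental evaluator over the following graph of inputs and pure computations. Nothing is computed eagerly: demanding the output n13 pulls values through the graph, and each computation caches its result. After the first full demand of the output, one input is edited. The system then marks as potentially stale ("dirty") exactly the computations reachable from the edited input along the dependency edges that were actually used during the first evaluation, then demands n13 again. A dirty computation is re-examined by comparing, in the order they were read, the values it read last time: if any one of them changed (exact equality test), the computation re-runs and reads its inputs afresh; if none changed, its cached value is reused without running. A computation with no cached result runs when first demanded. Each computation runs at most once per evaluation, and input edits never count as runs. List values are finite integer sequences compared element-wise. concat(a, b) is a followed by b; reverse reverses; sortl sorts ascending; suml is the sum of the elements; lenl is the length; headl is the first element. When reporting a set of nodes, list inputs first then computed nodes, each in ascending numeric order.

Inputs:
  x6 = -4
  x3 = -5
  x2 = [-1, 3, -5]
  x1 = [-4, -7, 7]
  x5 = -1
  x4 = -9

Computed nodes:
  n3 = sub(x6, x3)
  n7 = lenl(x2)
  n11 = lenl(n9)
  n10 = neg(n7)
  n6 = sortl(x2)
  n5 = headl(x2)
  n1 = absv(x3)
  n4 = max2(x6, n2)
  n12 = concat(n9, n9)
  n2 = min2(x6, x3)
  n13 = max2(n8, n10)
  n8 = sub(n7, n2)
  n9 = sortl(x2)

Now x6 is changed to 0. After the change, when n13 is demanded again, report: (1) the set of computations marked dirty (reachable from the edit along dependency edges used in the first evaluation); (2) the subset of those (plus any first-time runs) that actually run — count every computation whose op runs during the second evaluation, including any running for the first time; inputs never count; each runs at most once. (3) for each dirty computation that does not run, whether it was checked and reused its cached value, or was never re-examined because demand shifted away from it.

Initial pass — values computed on the first demand:
  n2 = min2(-4, -5) = -5
  n7 = lenl([-1, 3, -5]) = 3
  n8 = sub(3, -5) = 8
  n10 = neg(3) = -3
  n13 = max2(8, -3) = 8

Second demand — change propagation:
  n2: re-runs because x6 -4->0; new result -5 (unchanged).
  n8: re-examined; everything it read last time is the same (n7 unchanged, n2 unchanged) — cache 8 kept, no run.
  n13: re-examined; everything it read last time is the same (n8 unchanged, n10 unchanged) — cache 8 kept, no run.

The important point: n2 recomputes to an identical value, and the output ends up unchanged.

Dirty set: n2, n8, n13.
Run set: n2 (1 run).
Re-examined without running (cache reused): n8, n13.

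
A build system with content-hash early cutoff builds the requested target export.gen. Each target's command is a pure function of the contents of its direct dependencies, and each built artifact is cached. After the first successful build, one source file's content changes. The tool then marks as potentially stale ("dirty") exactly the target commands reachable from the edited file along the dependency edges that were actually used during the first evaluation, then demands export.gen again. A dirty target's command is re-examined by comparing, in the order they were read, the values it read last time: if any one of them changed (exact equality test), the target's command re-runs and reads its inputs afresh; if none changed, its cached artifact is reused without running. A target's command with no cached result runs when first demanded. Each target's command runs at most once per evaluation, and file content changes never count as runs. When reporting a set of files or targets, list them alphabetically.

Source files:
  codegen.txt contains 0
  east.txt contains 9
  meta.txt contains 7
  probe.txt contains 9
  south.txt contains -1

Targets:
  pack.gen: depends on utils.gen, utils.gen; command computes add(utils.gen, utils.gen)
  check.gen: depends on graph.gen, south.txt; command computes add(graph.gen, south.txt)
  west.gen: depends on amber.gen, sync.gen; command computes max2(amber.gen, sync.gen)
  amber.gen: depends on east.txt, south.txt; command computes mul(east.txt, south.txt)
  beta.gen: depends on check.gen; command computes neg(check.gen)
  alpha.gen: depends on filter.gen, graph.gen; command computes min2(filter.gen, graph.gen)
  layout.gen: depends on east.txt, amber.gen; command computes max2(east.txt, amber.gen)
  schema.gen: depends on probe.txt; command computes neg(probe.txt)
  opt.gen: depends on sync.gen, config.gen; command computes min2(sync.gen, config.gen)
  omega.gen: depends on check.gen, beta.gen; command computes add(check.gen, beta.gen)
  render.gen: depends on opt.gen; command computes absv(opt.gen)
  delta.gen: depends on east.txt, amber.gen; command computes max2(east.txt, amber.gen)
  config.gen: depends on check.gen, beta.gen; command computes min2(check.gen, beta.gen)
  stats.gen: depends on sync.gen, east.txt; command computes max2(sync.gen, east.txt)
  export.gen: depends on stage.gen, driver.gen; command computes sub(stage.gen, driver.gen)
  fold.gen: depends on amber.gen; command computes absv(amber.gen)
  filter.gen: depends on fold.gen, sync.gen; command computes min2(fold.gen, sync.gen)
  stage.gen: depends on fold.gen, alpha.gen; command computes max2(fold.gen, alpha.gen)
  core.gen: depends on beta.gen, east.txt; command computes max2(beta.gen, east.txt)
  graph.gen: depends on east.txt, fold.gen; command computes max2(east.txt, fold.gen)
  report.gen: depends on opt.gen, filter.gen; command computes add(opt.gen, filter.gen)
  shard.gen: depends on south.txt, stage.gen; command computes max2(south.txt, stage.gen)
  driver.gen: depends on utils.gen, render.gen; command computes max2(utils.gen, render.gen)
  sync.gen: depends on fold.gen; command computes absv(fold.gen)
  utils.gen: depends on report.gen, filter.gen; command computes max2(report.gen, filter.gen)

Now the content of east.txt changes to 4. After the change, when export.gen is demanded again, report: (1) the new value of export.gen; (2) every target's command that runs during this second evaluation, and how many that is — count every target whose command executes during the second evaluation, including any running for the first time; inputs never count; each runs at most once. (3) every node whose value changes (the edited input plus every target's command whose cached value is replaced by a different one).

First evaluation (everything demanded from the output):
  amber.gen = mul(9, -1) = -9
  fold.gen = absv(-9) = 9
  graph.gen = max2(9, 9) = 9
  check.gen = add(9, -1) = 8
  beta.gen = neg(8) = -8
  config.gen = min2(8, -8) = -8
  sync.gen = absv(9) = 9
  filter.gen = min2(9, 9) = 9
  alpha.gen = min2(9, 9) = 9
  opt.gen = min2(9, -8) = -8
  render.gen = absv(-8) = 8
  report.gen = add(-8, 9) = 1
  stage.gen = max2(9, 9) = 9
  utils.gen = max2(1, 9) = 9
  driver.gen = max2(9, 8) = 9
  export.gen = sub(9, 9) = 0

Propagation after the edit:
  amber.gen: runs — east.txt 9->4; result -4.
  fold.gen: runs — amber.gen -9->-4; result 4.
  graph.gen: runs — east.txt 9->4; fold.gen 9->4; result 4.
  check.gen: runs — graph.gen 9->4; result 3.
  beta.gen: runs — check.gen 8->3; result -3.
  config.gen: runs — check.gen 8->3; beta.gen -8->-3; result -3.
  sync.gen: runs — fold.gen 9->4; result 4.
  filter.gen: runs — fold.gen 9->4; sync.gen 9->4; result 4.
  alpha.gen: runs — filter.gen 9->4; graph.gen 9->4; result 4.
  opt.gen: runs — sync.gen 9->4; config.gen -8->-3; result -3.
  render.gen: runs — opt.gen -8->-3; result 3.
  report.gen: runs — opt.gen -8->-3; filter.gen 9->4; result 1 (same value as before).
  stage.gen: runs — fold.gen 9->4; alpha.gen 9->4; result 4.
  utils.gen: runs — filter.gen 9->4; result 4.
  driver.gen: runs — utils.gen 9->4; render.gen 8->3; result 4.
  export.gen: runs — stage.gen 9->4; driver.gen 9->4; result 0 (same value as before).

New value of export.gen: 0.
Target commands that run: alpha.gen, amber.gen, beta.gen, check.gen, config.gen, driver.gen, export.gen, filter.gen, fold.gen, graph.gen, opt.gen, render.gen, report.gen, stage.gen, sync.gen, utils.gen — 16 in total.
Values that change: alpha.gen, amber.gen, beta.gen, check.gen, config.gen, driver.gen, east.txt, filter.gen, fold.gen, graph.gen, opt.gen, render.gen, stage.gen, sync.gen, utils.gen.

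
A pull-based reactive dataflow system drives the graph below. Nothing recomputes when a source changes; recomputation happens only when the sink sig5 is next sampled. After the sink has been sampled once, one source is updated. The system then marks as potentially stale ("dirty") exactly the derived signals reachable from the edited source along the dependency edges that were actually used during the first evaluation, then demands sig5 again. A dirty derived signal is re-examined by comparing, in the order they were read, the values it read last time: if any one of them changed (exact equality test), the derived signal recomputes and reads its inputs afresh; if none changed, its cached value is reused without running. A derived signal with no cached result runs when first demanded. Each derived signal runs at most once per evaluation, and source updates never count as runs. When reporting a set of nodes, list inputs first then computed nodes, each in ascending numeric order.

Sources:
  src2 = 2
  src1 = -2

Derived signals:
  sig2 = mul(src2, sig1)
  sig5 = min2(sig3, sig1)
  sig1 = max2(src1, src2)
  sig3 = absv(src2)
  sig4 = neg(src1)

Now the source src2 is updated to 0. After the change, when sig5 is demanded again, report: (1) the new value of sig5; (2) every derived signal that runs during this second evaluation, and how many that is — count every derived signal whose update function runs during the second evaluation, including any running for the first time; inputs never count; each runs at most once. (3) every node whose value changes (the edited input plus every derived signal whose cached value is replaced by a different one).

New value of sig5: 0.
Derived signals that run: sig1, sig3, sig5 — 3 in total.
Values that change: src2, sig1, sig3, sig5.

First evaluation (everything demanded from the output):
  sig1 = max2(-2, 2) = 2
  sig3 = absv(2) = 2
  sig5 = min2(2, 2) = 2

Propagation after the edit:
  sig1: runs — src2 2->0; result 0.
  sig3: runs — src2 2->0; result 0.
  sig5: runs — sig3 2->0; sig1 2->0; result 0.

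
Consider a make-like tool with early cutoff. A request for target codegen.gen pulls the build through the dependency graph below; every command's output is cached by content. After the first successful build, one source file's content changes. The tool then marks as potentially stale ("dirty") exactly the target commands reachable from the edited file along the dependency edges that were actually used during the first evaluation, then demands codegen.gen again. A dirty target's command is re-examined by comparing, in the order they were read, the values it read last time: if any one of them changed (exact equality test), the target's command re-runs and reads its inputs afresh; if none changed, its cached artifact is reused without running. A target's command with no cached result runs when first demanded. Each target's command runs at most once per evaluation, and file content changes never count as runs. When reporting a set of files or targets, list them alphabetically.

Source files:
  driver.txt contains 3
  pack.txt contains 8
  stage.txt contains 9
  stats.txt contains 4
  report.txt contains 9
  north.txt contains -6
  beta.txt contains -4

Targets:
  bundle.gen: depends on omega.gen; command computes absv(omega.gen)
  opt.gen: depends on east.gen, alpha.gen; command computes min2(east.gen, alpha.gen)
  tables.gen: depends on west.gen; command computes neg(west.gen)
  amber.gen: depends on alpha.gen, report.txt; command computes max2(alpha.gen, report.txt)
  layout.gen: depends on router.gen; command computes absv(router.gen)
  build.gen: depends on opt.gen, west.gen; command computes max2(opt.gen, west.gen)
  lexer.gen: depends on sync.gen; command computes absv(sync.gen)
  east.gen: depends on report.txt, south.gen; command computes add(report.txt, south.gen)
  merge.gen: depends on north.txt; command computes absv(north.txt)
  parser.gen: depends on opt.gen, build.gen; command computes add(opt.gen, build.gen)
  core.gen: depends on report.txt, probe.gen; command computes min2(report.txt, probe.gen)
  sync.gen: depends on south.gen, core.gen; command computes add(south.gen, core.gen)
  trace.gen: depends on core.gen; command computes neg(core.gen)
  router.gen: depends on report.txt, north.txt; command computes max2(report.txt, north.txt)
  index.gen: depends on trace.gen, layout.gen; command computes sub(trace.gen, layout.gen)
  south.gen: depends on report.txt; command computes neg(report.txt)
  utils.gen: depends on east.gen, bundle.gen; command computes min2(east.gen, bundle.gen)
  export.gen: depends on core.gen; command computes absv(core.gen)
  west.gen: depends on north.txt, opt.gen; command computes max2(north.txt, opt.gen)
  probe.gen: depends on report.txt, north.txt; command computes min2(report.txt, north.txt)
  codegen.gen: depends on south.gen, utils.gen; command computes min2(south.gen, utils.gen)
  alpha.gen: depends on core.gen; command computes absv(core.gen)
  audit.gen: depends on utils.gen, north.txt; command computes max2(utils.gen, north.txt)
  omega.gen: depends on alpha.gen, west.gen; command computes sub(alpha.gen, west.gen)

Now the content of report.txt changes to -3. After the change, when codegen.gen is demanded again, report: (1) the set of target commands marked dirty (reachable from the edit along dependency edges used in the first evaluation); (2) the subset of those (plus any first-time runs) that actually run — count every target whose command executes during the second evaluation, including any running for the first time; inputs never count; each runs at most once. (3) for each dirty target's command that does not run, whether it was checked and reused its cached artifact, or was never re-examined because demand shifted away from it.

The edit dirties: alpha.gen, bundle.gen, codegen.gen, core.gen, east.gen, omega.gen, opt.gen, probe.gen, south.gen, utils.gen, west.gen.
5 target commands run: codegen.gen, core.gen, east.gen, probe.gen, south.gen.
Cache hits after checking: alpha.gen, bundle.gen, omega.gen, opt.gen, utils.gen, west.gen.
Note where the cutoff bites: alpha.gen is checked, finds nothing changed, and keeps its cache.

First demand of the output computes:
  probe.gen = min2(9, -6) = -6
  core.gen = min2(9, -6) = -6
  alpha.gen = absv(-6) = 6
  south.gen = neg(9) = -9
  east.gen = add(9, -9) = 0
  opt.gen = min2(0, 6) = 0
  west.gen = max2(-6, 0) = 0
  omega.gen = sub(6, 0) = 6
  bundle.gen = absv(6) = 6
  utils.gen = min2(0, 6) = 0
  codegen.gen = min2(-9, 0) = -9

After the edit, cleaning proceeds:
  probe.gen: a read changed (report.txt 9->-3) — executes, giving -6 — identical to its old value.
  core.gen: a read changed (report.txt 9->-3) — executes, giving -6 — identical to its old value.
  alpha.gen: dirty, but its reads are unchanged (core.gen unchanged); cached 6 stands.
  south.gen: a read changed (report.txt 9->-3) — executes, giving 3.
  east.gen: a read changed (report.txt 9->-3; south.gen -9->3) — executes, giving 0 — identical to its old value.
  opt.gen: dirty, but its reads are unchanged (east.gen unchanged, alpha.gen unchanged); cached 0 stands.
  west.gen: dirty, but its reads are unchanged (north.txt unchanged, opt.gen unchanged); cached 0 stands.
  omega.gen: dirty, but its reads are unchanged (alpha.gen unchanged, west.gen unchanged); cached 6 stands.
  bundle.gen: dirty, but its reads are unchanged (omega.gen unchanged); cached 6 stands.
  utils.gen: dirty, but its reads are unchanged (east.gen unchanged, bundle.gen unchanged); cached 0 stands.
  codegen.gen: a read changed (south.gen -9->3) — executes, giving 0.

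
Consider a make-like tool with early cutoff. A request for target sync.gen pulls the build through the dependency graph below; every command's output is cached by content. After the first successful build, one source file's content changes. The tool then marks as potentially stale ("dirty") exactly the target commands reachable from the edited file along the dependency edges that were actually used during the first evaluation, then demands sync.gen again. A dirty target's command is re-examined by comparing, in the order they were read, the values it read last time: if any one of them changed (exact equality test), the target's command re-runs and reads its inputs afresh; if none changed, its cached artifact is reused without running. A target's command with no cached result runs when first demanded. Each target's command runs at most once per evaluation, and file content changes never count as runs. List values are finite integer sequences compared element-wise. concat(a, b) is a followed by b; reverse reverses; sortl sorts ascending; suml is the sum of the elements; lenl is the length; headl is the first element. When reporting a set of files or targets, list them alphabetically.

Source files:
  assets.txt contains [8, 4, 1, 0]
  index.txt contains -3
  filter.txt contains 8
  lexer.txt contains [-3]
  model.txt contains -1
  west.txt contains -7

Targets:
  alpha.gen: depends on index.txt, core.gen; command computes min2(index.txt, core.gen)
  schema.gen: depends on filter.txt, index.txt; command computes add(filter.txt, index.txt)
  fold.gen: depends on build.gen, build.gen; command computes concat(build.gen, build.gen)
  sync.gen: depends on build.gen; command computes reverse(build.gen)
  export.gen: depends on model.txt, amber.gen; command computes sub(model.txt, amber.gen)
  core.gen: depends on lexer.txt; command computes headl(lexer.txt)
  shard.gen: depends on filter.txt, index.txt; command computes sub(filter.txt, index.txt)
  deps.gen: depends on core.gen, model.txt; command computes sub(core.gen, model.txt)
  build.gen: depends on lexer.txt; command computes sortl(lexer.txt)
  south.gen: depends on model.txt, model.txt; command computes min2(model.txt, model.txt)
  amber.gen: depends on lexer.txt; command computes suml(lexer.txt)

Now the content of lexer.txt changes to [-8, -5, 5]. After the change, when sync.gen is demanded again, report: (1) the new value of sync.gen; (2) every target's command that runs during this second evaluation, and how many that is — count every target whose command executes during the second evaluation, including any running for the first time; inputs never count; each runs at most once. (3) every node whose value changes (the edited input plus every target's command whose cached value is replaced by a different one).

First demand of the output computes:
  build.gen = sortl([-3]) = [-3]
  sync.gen = reverse([-3]) = [-3]

After the edit, cleaning proceeds:
  build.gen: a read changed (lexer.txt [-3]->[-8, -5, 5]) — executes, giving [-8, -5, 5].
  sync.gen: a read changed (build.gen [-3]->[-8, -5, 5]) — executes, giving [5, -5, -8].

Demanding sync.gen again yields [5, -5, -8].
2 target commands run: build.gen, sync.gen.
The nodes whose values change: build.gen, lexer.txt, sync.gen.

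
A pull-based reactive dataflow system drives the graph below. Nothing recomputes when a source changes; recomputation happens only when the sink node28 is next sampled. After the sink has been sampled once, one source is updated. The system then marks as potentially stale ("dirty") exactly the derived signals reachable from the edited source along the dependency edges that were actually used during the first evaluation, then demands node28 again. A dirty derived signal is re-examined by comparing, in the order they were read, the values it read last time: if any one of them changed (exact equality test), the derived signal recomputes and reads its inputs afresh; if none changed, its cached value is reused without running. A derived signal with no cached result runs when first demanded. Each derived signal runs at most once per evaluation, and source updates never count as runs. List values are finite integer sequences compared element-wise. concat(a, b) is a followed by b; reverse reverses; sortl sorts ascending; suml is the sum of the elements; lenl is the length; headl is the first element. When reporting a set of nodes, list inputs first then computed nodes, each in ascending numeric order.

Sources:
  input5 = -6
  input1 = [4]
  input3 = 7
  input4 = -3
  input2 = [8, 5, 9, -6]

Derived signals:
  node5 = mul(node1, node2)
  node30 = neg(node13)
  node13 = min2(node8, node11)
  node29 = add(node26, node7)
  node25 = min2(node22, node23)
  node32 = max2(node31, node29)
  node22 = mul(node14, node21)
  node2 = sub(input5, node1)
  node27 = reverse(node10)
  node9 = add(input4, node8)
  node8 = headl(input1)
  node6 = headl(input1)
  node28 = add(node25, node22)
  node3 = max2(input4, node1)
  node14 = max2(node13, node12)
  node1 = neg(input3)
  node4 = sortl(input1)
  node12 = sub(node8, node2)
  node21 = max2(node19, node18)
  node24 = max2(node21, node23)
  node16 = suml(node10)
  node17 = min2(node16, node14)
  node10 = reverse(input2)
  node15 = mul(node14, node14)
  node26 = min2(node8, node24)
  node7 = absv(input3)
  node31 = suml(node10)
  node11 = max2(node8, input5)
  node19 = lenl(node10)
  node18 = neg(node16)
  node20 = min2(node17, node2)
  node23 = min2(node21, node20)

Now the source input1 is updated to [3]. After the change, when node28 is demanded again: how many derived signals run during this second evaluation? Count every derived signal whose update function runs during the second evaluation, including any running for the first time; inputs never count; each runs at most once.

First evaluation (everything demanded from the output):
  node1 = neg(7) = -7
  node2 = sub(-6, -7) = 1
  node8 = headl([4]) = 4
  node10 = reverse([8, 5, 9, -6]) = [-6, 9, 5, 8]
  node11 = max2(4, -6) = 4
  node12 = sub(4, 1) = 3
  node13 = min2(4, 4) = 4
  node14 = max2(4, 3) = 4
  node16 = suml([-6, 9, 5, 8]) = 16
  node17 = min2(16, 4) = 4
  node18 = neg(16) = -16
  node19 = lenl([-6, 9, 5, 8]) = 4
  node20 = min2(4, 1) = 1
  node21 = max2(4, -16) = 4
  node22 = mul(4, 4) = 16
  node23 = min2(4, 1) = 1
  node25 = min2(16, 1) = 1
  node28 = add(1, 16) = 17

Propagation after the edit:
  node8: runs — input1 [4]->[3]; result 3.
  node11: runs — node8 4->3; result 3.
  node12: runs — node8 4->3; result 2.
  node13: runs — node8 4->3; node11 4->3; result 3.
  node14: runs — node13 4->3; node12 3->2; result 3.
  node17: runs — node14 4->3; result 3.
  node20: runs — node17 4->3; result 1 (same value as before).
  node22: runs — node14 4->3; result 12.
  node23: checked — values it read are unchanged (node21 unchanged, node20 unchanged); reused cached 1 without running.
  node25: runs — node22 16->12; result 1 (same value as before).
  node28: runs — node22 16->12; result 13.

Key observation: the cutoff stops propagation at node23 — its inputs' values are unchanged, so it reuses its cache.

Derived signals that run: node8, node11, node12, node13, node14, node17, node20, node22, node25, node28 — 10 in total.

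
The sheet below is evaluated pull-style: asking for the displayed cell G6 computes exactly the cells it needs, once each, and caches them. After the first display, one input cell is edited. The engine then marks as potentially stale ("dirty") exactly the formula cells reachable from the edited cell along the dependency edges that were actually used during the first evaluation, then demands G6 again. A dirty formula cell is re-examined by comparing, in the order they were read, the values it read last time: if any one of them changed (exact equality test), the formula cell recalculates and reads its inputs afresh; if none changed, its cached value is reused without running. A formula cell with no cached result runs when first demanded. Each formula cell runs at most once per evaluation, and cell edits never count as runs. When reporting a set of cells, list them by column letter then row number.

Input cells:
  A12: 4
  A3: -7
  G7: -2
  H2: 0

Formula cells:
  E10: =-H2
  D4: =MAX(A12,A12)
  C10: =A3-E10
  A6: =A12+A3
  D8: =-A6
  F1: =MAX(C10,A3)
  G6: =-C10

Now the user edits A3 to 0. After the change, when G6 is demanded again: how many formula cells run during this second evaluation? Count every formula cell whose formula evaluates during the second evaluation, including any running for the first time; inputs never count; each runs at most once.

First demand of the output computes:
  E10 = -(0) = 0
  C10 = -7 - 0 = -7
  G6 = -(-7) = 7

After the edit, cleaning proceeds:
  C10: a read changed (A3 -7->0) — executes, giving 0.
  G6: a read changed (C10 -7->0) — executes, giving 0.

2 formula cells run: C10, G6.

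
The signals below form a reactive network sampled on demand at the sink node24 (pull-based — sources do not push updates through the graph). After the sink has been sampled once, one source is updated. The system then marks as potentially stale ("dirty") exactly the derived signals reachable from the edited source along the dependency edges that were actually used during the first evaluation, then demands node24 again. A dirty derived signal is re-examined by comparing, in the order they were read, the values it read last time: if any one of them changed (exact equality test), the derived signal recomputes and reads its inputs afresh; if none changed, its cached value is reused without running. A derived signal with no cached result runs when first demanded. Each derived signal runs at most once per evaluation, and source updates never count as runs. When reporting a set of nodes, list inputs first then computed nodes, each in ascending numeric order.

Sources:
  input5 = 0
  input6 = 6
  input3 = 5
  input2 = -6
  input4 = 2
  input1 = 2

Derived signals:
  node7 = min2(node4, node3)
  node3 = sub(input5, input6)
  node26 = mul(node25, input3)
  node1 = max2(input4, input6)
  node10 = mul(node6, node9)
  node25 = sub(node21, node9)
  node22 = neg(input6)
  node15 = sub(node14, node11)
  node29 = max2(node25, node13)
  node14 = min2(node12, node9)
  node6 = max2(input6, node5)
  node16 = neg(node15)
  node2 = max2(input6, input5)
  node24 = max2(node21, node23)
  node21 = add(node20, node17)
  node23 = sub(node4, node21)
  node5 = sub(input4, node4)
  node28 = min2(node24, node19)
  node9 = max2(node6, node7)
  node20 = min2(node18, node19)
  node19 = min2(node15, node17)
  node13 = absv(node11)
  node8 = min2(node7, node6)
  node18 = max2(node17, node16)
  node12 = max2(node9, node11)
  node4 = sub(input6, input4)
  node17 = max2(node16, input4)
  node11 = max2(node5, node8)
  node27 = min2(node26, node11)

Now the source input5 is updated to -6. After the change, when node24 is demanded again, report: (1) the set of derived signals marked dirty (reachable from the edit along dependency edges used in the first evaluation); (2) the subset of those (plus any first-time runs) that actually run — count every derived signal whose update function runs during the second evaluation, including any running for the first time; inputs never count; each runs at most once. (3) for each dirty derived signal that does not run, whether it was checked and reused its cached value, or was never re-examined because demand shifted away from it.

Dirty set: node3, node7, node8, node9, node11, node12, node14, node15, node16, node17, node18, node19, node20, node21, node23, node24.
Run set: node3, node7, node8, node9, node11 (5 run).
Re-examined without running (cache reused): node12, node14, node15, node16, node17, node18, node19, node20, node21, node23, node24.
The important point: at node12 every value read last time is unchanged, so the dirty flag clears without a run.

Initial pass — values computed on the first demand:
  node3 = sub(0, 6) = -6
  node4 = sub(6, 2) = 4
  node5 = sub(2, 4) = -2
  node6 = max2(6, -2) = 6
  node7 = min2(4, -6) = -6
  node8 = min2(-6, 6) = -6
  node9 = max2(6, -6) = 6
  node11 = max2(-2, -6) = -2
  node12 = max2(6, -2) = 6
  node14 = min2(6, 6) = 6
  node15 = sub(6, -2) = 8
  node16 = neg(8) = -8
  node17 = max2(-8, 2) = 2
  node18 = max2(2, -8) = 2
  node19 = min2(8, 2) = 2
  node20 = min2(2, 2) = 2
  node21 = add(2, 2) = 4
  node23 = sub(4, 4) = 0
  node24 = max2(4, 0) = 4

Second demand — change propagation:
  node3: re-runs because input5 0->-6; new result -12.
  node7: re-runs because node3 -6->-12; new result -12.
  node8: re-runs because node7 -6->-12; new result -12.
  node9: re-runs because node7 -6->-12; new result 6 (unchanged).
  node11: re-runs because node8 -6->-12; new result -2 (unchanged).
  node12: re-examined; everything it read last time is the same (node9 unchanged, node11 unchanged) — cache 6 kept, no run.
  node14: re-examined; everything it read last time is the same (node12 unchanged, node9 unchanged) — cache 6 kept, no run.
  node15: re-examined; everything it read last time is the same (node14 unchanged, node11 unchanged) — cache 8 kept, no run.
  node16: re-examined; everything it read last time is the same (node15 unchanged) — cache -8 kept, no run.
  node17: re-examined; everything it read last time is the same (node16 unchanged, input4 unchanged) — cache 2 kept, no run.
  node18: re-examined; everything it read last time is the same (node17 unchanged, node16 unchanged) — cache 2 kept, no run.
  node19: re-examined; everything it read last time is the same (node15 unchanged, node17 unchanged) — cache 2 kept, no run.
  node20: re-examined; everything it read last time is the same (node18 unchanged, node19 unchanged) — cache 2 kept, no run.
  node21: re-examined; everything it read last time is the same (node20 unchanged, node17 unchanged) — cache 4 kept, no run.
  node23: re-examined; everything it read last time is the same (node4 unchanged, node21 unchanged) — cache 0 kept, no run.
  node24: re-examined; everything it read last time is the same (node21 unchanged, node23 unchanged) — cache 4 kept, no run.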